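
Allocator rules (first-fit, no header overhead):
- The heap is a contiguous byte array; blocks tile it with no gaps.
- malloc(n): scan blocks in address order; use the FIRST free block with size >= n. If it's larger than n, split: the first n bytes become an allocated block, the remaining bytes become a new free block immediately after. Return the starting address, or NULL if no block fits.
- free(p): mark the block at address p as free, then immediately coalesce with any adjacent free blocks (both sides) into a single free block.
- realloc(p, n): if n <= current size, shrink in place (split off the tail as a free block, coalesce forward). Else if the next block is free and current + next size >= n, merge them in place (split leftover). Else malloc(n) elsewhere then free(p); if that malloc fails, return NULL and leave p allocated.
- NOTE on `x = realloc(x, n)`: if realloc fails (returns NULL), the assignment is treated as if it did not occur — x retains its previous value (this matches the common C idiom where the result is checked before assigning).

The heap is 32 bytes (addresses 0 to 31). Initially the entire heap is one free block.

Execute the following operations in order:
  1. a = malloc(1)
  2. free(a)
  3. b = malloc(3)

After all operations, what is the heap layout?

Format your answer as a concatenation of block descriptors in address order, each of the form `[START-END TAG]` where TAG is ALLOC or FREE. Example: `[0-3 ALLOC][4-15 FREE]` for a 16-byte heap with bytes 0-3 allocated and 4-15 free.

Answer: [0-2 ALLOC][3-31 FREE]

Derivation:
Op 1: a = malloc(1) -> a = 0; heap: [0-0 ALLOC][1-31 FREE]
Op 2: free(a) -> (freed a); heap: [0-31 FREE]
Op 3: b = malloc(3) -> b = 0; heap: [0-2 ALLOC][3-31 FREE]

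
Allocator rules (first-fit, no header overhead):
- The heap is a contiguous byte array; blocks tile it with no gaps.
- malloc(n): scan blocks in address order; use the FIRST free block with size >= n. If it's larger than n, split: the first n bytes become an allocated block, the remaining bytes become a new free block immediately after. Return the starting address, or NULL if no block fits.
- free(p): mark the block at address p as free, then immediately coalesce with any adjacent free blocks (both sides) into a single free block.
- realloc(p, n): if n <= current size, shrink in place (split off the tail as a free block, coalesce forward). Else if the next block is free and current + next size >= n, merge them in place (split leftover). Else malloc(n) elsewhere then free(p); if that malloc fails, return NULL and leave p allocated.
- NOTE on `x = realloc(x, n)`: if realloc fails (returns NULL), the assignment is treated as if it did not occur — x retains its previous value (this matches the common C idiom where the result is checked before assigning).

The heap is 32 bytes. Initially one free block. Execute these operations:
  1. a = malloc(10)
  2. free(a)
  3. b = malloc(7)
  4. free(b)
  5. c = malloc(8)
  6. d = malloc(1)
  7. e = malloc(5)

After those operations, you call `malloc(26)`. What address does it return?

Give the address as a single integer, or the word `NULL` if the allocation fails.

Answer: NULL

Derivation:
Op 1: a = malloc(10) -> a = 0; heap: [0-9 ALLOC][10-31 FREE]
Op 2: free(a) -> (freed a); heap: [0-31 FREE]
Op 3: b = malloc(7) -> b = 0; heap: [0-6 ALLOC][7-31 FREE]
Op 4: free(b) -> (freed b); heap: [0-31 FREE]
Op 5: c = malloc(8) -> c = 0; heap: [0-7 ALLOC][8-31 FREE]
Op 6: d = malloc(1) -> d = 8; heap: [0-7 ALLOC][8-8 ALLOC][9-31 FREE]
Op 7: e = malloc(5) -> e = 9; heap: [0-7 ALLOC][8-8 ALLOC][9-13 ALLOC][14-31 FREE]
malloc(26): first-fit scan over [0-7 ALLOC][8-8 ALLOC][9-13 ALLOC][14-31 FREE] -> NULL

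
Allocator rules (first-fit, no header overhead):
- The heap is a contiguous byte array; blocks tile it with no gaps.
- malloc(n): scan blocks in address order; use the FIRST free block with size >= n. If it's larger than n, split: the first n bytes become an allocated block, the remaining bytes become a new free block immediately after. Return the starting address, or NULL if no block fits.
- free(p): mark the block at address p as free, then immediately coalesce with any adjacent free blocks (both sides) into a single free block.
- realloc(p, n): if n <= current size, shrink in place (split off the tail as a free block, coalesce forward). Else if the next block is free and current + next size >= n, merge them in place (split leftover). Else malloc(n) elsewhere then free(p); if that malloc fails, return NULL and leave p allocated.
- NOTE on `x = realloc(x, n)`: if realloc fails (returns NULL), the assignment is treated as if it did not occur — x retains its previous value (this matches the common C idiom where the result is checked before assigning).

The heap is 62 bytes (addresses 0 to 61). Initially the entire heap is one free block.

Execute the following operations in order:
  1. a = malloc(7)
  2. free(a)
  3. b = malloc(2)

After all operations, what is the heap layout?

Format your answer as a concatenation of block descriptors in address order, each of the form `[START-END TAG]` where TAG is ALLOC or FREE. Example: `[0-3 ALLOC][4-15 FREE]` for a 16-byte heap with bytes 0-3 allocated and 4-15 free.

Op 1: a = malloc(7) -> a = 0; heap: [0-6 ALLOC][7-61 FREE]
Op 2: free(a) -> (freed a); heap: [0-61 FREE]
Op 3: b = malloc(2) -> b = 0; heap: [0-1 ALLOC][2-61 FREE]

Answer: [0-1 ALLOC][2-61 FREE]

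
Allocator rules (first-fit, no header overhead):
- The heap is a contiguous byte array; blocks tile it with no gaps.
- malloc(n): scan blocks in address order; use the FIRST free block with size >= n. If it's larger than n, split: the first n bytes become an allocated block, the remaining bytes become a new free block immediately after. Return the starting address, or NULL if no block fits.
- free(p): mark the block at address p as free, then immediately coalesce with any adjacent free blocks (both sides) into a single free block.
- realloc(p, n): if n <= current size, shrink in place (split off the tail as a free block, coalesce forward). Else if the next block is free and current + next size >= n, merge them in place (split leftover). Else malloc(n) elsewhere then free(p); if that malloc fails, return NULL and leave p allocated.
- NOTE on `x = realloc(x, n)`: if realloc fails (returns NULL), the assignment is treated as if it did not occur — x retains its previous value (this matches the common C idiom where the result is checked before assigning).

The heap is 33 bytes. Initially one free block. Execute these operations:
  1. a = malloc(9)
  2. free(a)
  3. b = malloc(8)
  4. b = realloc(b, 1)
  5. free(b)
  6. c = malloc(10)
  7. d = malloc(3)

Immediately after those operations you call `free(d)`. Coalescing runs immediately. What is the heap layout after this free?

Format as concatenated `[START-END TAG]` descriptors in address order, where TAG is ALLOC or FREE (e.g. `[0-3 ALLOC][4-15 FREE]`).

Op 1: a = malloc(9) -> a = 0; heap: [0-8 ALLOC][9-32 FREE]
Op 2: free(a) -> (freed a); heap: [0-32 FREE]
Op 3: b = malloc(8) -> b = 0; heap: [0-7 ALLOC][8-32 FREE]
Op 4: b = realloc(b, 1) -> b = 0; heap: [0-0 ALLOC][1-32 FREE]
Op 5: free(b) -> (freed b); heap: [0-32 FREE]
Op 6: c = malloc(10) -> c = 0; heap: [0-9 ALLOC][10-32 FREE]
Op 7: d = malloc(3) -> d = 10; heap: [0-9 ALLOC][10-12 ALLOC][13-32 FREE]
free(d): d = 10 -> block [10-12 ALLOC]; mark free, coalesce with adjacent free neighbors -> [0-9 ALLOC][10-32 FREE]

Answer: [0-9 ALLOC][10-32 FREE]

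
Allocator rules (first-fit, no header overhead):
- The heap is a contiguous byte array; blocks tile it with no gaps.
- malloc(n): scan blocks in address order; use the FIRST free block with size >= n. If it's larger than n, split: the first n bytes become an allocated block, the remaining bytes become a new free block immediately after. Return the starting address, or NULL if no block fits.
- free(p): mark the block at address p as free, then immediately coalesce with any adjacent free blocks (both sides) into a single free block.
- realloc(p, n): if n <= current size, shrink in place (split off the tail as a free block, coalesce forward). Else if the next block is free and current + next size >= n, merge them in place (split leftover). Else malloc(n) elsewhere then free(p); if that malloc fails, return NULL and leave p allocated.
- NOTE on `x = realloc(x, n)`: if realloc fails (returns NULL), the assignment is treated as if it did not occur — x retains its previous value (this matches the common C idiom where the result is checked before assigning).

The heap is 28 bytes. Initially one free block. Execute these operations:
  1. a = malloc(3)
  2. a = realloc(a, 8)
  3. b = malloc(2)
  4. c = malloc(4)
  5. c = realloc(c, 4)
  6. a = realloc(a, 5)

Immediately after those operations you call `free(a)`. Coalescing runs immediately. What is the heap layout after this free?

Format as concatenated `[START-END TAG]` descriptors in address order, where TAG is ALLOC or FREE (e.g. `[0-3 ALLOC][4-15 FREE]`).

Op 1: a = malloc(3) -> a = 0; heap: [0-2 ALLOC][3-27 FREE]
Op 2: a = realloc(a, 8) -> a = 0; heap: [0-7 ALLOC][8-27 FREE]
Op 3: b = malloc(2) -> b = 8; heap: [0-7 ALLOC][8-9 ALLOC][10-27 FREE]
Op 4: c = malloc(4) -> c = 10; heap: [0-7 ALLOC][8-9 ALLOC][10-13 ALLOC][14-27 FREE]
Op 5: c = realloc(c, 4) -> c = 10; heap: [0-7 ALLOC][8-9 ALLOC][10-13 ALLOC][14-27 FREE]
Op 6: a = realloc(a, 5) -> a = 0; heap: [0-4 ALLOC][5-7 FREE][8-9 ALLOC][10-13 ALLOC][14-27 FREE]
free(a): a = 0 -> block [0-4 ALLOC]; mark free, coalesce with adjacent free neighbors -> [0-7 FREE][8-9 ALLOC][10-13 ALLOC][14-27 FREE]

Answer: [0-7 FREE][8-9 ALLOC][10-13 ALLOC][14-27 FREE]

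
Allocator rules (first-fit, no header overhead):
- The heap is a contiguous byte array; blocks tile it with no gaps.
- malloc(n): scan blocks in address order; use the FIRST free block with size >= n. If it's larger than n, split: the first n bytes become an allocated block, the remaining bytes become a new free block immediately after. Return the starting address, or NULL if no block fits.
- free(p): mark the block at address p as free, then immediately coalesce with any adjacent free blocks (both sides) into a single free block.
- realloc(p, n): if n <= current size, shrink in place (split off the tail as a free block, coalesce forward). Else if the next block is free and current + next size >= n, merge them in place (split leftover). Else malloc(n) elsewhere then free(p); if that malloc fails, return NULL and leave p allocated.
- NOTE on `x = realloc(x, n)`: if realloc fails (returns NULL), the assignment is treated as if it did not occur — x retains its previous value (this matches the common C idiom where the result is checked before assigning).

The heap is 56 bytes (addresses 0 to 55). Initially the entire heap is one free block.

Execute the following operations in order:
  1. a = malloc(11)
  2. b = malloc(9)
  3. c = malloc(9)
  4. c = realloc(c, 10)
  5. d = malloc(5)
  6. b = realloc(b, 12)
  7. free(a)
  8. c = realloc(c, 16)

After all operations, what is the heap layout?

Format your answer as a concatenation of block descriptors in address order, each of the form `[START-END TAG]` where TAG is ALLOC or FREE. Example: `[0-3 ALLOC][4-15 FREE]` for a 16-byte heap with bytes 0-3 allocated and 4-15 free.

Answer: [0-15 ALLOC][16-29 FREE][30-34 ALLOC][35-46 ALLOC][47-55 FREE]

Derivation:
Op 1: a = malloc(11) -> a = 0; heap: [0-10 ALLOC][11-55 FREE]
Op 2: b = malloc(9) -> b = 11; heap: [0-10 ALLOC][11-19 ALLOC][20-55 FREE]
Op 3: c = malloc(9) -> c = 20; heap: [0-10 ALLOC][11-19 ALLOC][20-28 ALLOC][29-55 FREE]
Op 4: c = realloc(c, 10) -> c = 20; heap: [0-10 ALLOC][11-19 ALLOC][20-29 ALLOC][30-55 FREE]
Op 5: d = malloc(5) -> d = 30; heap: [0-10 ALLOC][11-19 ALLOC][20-29 ALLOC][30-34 ALLOC][35-55 FREE]
Op 6: b = realloc(b, 12) -> b = 35; heap: [0-10 ALLOC][11-19 FREE][20-29 ALLOC][30-34 ALLOC][35-46 ALLOC][47-55 FREE]
Op 7: free(a) -> (freed a); heap: [0-19 FREE][20-29 ALLOC][30-34 ALLOC][35-46 ALLOC][47-55 FREE]
Op 8: c = realloc(c, 16) -> c = 0; heap: [0-15 ALLOC][16-29 FREE][30-34 ALLOC][35-46 ALLOC][47-55 FREE]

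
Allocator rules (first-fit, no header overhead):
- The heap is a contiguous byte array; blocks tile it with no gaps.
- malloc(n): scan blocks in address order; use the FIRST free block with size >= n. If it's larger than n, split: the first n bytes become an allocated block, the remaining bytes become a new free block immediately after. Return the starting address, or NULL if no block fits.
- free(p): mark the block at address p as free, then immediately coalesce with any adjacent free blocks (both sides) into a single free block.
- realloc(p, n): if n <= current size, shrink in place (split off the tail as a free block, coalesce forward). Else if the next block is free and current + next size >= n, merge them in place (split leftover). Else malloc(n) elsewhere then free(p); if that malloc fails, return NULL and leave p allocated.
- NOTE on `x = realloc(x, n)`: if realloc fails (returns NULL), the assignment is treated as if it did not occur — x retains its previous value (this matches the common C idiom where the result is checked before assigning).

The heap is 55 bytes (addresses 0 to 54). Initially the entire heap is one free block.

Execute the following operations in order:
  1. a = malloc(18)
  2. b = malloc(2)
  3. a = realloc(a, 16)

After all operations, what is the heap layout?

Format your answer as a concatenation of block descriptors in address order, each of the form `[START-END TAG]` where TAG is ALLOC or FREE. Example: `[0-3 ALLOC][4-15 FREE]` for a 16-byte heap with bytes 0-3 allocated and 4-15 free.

Op 1: a = malloc(18) -> a = 0; heap: [0-17 ALLOC][18-54 FREE]
Op 2: b = malloc(2) -> b = 18; heap: [0-17 ALLOC][18-19 ALLOC][20-54 FREE]
Op 3: a = realloc(a, 16) -> a = 0; heap: [0-15 ALLOC][16-17 FREE][18-19 ALLOC][20-54 FREE]

Answer: [0-15 ALLOC][16-17 FREE][18-19 ALLOC][20-54 FREE]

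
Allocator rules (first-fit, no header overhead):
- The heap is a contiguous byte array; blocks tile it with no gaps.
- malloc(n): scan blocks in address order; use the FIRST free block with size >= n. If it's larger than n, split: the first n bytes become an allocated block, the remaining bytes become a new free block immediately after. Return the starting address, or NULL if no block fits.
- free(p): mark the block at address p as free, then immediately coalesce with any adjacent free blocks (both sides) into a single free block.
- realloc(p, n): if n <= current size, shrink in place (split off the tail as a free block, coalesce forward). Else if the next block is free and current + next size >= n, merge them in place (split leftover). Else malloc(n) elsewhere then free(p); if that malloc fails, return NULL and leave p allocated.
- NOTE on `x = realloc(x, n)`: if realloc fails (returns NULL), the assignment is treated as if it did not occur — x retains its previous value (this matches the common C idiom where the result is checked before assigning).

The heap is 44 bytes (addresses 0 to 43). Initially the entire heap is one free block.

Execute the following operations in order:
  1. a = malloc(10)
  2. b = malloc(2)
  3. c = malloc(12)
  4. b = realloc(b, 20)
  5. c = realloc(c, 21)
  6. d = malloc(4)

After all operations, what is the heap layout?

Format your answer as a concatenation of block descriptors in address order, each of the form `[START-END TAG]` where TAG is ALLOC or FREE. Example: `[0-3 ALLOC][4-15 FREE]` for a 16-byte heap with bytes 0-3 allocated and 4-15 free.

Answer: [0-9 ALLOC][10-11 FREE][12-23 ALLOC][24-43 ALLOC]

Derivation:
Op 1: a = malloc(10) -> a = 0; heap: [0-9 ALLOC][10-43 FREE]
Op 2: b = malloc(2) -> b = 10; heap: [0-9 ALLOC][10-11 ALLOC][12-43 FREE]
Op 3: c = malloc(12) -> c = 12; heap: [0-9 ALLOC][10-11 ALLOC][12-23 ALLOC][24-43 FREE]
Op 4: b = realloc(b, 20) -> b = 24; heap: [0-9 ALLOC][10-11 FREE][12-23 ALLOC][24-43 ALLOC]
Op 5: c = realloc(c, 21) -> NULL (c unchanged); heap: [0-9 ALLOC][10-11 FREE][12-23 ALLOC][24-43 ALLOC]
Op 6: d = malloc(4) -> d = NULL; heap: [0-9 ALLOC][10-11 FREE][12-23 ALLOC][24-43 ALLOC]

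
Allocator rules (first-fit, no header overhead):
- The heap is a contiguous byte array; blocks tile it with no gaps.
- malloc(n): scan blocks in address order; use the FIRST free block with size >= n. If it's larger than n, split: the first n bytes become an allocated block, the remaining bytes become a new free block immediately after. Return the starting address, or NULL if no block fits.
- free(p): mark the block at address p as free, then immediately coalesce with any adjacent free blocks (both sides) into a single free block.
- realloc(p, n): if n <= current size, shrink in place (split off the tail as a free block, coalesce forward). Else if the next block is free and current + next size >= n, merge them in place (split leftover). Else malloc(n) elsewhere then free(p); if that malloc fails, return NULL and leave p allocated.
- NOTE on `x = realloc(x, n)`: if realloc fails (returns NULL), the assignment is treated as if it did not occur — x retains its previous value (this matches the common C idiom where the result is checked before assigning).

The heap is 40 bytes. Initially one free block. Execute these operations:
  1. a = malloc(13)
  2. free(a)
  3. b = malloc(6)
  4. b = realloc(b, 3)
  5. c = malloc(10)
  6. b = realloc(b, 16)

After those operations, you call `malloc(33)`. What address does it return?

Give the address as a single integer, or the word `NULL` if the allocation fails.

Op 1: a = malloc(13) -> a = 0; heap: [0-12 ALLOC][13-39 FREE]
Op 2: free(a) -> (freed a); heap: [0-39 FREE]
Op 3: b = malloc(6) -> b = 0; heap: [0-5 ALLOC][6-39 FREE]
Op 4: b = realloc(b, 3) -> b = 0; heap: [0-2 ALLOC][3-39 FREE]
Op 5: c = malloc(10) -> c = 3; heap: [0-2 ALLOC][3-12 ALLOC][13-39 FREE]
Op 6: b = realloc(b, 16) -> b = 13; heap: [0-2 FREE][3-12 ALLOC][13-28 ALLOC][29-39 FREE]
malloc(33): first-fit scan over [0-2 FREE][3-12 ALLOC][13-28 ALLOC][29-39 FREE] -> NULL

Answer: NULL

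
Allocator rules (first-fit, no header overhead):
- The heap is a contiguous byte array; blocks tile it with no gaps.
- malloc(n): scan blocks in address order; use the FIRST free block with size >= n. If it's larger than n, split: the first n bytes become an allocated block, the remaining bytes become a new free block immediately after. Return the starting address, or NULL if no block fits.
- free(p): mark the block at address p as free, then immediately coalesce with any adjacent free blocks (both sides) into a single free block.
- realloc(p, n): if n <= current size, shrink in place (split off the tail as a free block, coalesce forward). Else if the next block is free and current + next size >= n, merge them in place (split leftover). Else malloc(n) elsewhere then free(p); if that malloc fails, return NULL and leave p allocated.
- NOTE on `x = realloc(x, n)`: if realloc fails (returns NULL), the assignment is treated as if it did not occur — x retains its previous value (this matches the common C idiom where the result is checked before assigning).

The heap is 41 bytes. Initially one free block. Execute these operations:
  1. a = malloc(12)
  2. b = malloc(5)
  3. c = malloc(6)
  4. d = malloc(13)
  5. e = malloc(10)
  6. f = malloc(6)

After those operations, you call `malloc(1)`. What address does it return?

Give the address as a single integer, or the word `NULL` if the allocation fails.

Answer: 36

Derivation:
Op 1: a = malloc(12) -> a = 0; heap: [0-11 ALLOC][12-40 FREE]
Op 2: b = malloc(5) -> b = 12; heap: [0-11 ALLOC][12-16 ALLOC][17-40 FREE]
Op 3: c = malloc(6) -> c = 17; heap: [0-11 ALLOC][12-16 ALLOC][17-22 ALLOC][23-40 FREE]
Op 4: d = malloc(13) -> d = 23; heap: [0-11 ALLOC][12-16 ALLOC][17-22 ALLOC][23-35 ALLOC][36-40 FREE]
Op 5: e = malloc(10) -> e = NULL; heap: [0-11 ALLOC][12-16 ALLOC][17-22 ALLOC][23-35 ALLOC][36-40 FREE]
Op 6: f = malloc(6) -> f = NULL; heap: [0-11 ALLOC][12-16 ALLOC][17-22 ALLOC][23-35 ALLOC][36-40 FREE]
malloc(1): first-fit scan over [0-11 ALLOC][12-16 ALLOC][17-22 ALLOC][23-35 ALLOC][36-40 FREE] -> 36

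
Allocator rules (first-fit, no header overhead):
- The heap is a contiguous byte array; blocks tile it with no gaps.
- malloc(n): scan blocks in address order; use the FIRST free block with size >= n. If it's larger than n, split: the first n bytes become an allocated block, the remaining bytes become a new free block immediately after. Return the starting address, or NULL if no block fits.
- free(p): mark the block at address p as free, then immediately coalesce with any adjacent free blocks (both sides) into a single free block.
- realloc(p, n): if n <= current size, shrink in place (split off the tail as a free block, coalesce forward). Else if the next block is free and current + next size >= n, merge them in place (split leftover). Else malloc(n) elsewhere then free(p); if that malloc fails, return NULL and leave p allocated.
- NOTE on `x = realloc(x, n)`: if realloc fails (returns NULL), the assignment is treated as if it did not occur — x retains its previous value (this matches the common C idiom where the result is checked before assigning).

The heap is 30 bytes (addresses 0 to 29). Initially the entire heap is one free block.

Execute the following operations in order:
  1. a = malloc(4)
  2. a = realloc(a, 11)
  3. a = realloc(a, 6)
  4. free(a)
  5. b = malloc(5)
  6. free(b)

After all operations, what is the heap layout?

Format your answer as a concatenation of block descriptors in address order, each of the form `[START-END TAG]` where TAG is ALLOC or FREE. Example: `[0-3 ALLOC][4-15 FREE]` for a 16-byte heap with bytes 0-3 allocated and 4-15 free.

Answer: [0-29 FREE]

Derivation:
Op 1: a = malloc(4) -> a = 0; heap: [0-3 ALLOC][4-29 FREE]
Op 2: a = realloc(a, 11) -> a = 0; heap: [0-10 ALLOC][11-29 FREE]
Op 3: a = realloc(a, 6) -> a = 0; heap: [0-5 ALLOC][6-29 FREE]
Op 4: free(a) -> (freed a); heap: [0-29 FREE]
Op 5: b = malloc(5) -> b = 0; heap: [0-4 ALLOC][5-29 FREE]
Op 6: free(b) -> (freed b); heap: [0-29 FREE]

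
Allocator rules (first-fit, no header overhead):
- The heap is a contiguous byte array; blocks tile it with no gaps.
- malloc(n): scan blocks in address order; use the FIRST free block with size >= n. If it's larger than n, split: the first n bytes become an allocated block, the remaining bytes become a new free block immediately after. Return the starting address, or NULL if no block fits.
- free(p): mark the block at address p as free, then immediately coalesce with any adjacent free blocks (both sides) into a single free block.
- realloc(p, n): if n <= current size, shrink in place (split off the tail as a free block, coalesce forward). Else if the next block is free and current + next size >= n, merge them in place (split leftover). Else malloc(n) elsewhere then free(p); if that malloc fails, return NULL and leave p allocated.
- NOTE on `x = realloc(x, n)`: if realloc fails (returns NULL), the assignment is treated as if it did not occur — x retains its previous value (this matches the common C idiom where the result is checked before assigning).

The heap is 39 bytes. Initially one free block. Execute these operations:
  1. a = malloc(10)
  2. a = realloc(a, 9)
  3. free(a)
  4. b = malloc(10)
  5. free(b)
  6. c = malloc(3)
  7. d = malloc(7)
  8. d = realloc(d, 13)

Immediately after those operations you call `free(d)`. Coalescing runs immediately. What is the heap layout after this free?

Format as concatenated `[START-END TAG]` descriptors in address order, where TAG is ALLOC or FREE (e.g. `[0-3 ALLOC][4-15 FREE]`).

Answer: [0-2 ALLOC][3-38 FREE]

Derivation:
Op 1: a = malloc(10) -> a = 0; heap: [0-9 ALLOC][10-38 FREE]
Op 2: a = realloc(a, 9) -> a = 0; heap: [0-8 ALLOC][9-38 FREE]
Op 3: free(a) -> (freed a); heap: [0-38 FREE]
Op 4: b = malloc(10) -> b = 0; heap: [0-9 ALLOC][10-38 FREE]
Op 5: free(b) -> (freed b); heap: [0-38 FREE]
Op 6: c = malloc(3) -> c = 0; heap: [0-2 ALLOC][3-38 FREE]
Op 7: d = malloc(7) -> d = 3; heap: [0-2 ALLOC][3-9 ALLOC][10-38 FREE]
Op 8: d = realloc(d, 13) -> d = 3; heap: [0-2 ALLOC][3-15 ALLOC][16-38 FREE]
free(d): d = 3 -> block [3-15 ALLOC]; mark free, coalesce with adjacent free neighbors -> [0-2 ALLOC][3-38 FREE]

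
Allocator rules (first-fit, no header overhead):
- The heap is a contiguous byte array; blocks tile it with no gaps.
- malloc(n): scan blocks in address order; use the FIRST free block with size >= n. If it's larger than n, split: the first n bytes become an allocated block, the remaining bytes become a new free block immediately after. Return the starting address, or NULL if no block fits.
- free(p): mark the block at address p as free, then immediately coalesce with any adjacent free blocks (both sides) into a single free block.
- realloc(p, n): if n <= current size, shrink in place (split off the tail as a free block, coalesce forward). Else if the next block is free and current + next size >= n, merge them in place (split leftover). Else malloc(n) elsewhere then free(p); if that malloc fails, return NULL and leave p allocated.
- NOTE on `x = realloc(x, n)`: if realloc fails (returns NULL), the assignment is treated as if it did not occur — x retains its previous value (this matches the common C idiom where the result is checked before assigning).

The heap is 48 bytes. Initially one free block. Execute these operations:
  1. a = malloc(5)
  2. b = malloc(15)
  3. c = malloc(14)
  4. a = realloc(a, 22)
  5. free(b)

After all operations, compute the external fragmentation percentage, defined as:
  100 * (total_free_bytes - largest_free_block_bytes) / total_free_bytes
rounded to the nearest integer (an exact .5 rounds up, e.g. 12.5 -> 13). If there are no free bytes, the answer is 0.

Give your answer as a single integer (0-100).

Op 1: a = malloc(5) -> a = 0; heap: [0-4 ALLOC][5-47 FREE]
Op 2: b = malloc(15) -> b = 5; heap: [0-4 ALLOC][5-19 ALLOC][20-47 FREE]
Op 3: c = malloc(14) -> c = 20; heap: [0-4 ALLOC][5-19 ALLOC][20-33 ALLOC][34-47 FREE]
Op 4: a = realloc(a, 22) -> NULL (a unchanged); heap: [0-4 ALLOC][5-19 ALLOC][20-33 ALLOC][34-47 FREE]
Op 5: free(b) -> (freed b); heap: [0-4 ALLOC][5-19 FREE][20-33 ALLOC][34-47 FREE]
Free blocks: [15 14] total_free=29 largest=15 -> 100*(29-15)/29 = 1400/29 ≈ 48.276 -> rounds to 48

Answer: 48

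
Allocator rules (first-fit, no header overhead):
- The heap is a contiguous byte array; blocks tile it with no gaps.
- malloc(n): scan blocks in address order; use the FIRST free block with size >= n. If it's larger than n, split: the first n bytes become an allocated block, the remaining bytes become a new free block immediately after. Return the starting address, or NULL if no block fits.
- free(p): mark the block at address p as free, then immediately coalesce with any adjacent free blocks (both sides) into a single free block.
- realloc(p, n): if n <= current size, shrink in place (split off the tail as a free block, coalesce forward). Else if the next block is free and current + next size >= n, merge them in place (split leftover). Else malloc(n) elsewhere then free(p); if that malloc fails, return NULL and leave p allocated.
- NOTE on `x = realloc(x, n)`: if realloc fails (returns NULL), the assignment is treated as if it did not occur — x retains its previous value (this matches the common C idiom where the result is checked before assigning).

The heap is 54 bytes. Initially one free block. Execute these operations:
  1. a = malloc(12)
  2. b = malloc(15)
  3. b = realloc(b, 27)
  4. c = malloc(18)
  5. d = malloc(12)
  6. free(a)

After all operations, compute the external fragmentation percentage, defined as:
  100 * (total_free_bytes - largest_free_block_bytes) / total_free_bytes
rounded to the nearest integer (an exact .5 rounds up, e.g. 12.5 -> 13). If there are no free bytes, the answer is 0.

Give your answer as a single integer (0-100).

Op 1: a = malloc(12) -> a = 0; heap: [0-11 ALLOC][12-53 FREE]
Op 2: b = malloc(15) -> b = 12; heap: [0-11 ALLOC][12-26 ALLOC][27-53 FREE]
Op 3: b = realloc(b, 27) -> b = 12; heap: [0-11 ALLOC][12-38 ALLOC][39-53 FREE]
Op 4: c = malloc(18) -> c = NULL; heap: [0-11 ALLOC][12-38 ALLOC][39-53 FREE]
Op 5: d = malloc(12) -> d = 39; heap: [0-11 ALLOC][12-38 ALLOC][39-50 ALLOC][51-53 FREE]
Op 6: free(a) -> (freed a); heap: [0-11 FREE][12-38 ALLOC][39-50 ALLOC][51-53 FREE]
Free blocks: [12 3] total_free=15 largest=12 -> 100*(15-12)/15 = 300/15 = 20

Answer: 20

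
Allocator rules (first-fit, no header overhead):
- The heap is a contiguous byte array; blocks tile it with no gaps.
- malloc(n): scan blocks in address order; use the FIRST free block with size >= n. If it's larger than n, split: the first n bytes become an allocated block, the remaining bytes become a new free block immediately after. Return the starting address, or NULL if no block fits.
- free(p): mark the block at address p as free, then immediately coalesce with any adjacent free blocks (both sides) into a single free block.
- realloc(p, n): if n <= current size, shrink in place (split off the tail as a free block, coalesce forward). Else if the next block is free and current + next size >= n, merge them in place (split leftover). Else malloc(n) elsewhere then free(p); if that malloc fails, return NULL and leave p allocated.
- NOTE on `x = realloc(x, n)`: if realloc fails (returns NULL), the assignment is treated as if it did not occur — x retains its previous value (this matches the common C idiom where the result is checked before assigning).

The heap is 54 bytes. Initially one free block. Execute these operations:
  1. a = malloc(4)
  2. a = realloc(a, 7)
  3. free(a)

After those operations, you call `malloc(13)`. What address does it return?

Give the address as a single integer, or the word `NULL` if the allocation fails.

Answer: 0

Derivation:
Op 1: a = malloc(4) -> a = 0; heap: [0-3 ALLOC][4-53 FREE]
Op 2: a = realloc(a, 7) -> a = 0; heap: [0-6 ALLOC][7-53 FREE]
Op 3: free(a) -> (freed a); heap: [0-53 FREE]
malloc(13): first-fit scan over [0-53 FREE] -> 0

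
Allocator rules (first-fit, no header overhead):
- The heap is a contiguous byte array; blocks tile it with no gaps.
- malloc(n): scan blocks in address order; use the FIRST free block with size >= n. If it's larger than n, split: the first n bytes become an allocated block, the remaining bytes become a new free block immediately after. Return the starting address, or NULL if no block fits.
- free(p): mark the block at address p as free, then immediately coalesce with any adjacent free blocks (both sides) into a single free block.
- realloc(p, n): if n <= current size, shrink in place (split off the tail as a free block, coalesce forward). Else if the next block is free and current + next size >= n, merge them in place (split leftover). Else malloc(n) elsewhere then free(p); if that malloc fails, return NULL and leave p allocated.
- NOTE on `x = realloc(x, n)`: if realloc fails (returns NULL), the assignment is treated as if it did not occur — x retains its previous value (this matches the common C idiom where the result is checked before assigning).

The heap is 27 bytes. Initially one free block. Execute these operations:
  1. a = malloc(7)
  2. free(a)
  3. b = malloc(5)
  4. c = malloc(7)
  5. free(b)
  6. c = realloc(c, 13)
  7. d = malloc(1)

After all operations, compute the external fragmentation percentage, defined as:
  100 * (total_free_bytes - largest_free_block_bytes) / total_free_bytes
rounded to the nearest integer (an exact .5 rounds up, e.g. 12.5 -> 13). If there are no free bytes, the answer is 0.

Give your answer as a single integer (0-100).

Op 1: a = malloc(7) -> a = 0; heap: [0-6 ALLOC][7-26 FREE]
Op 2: free(a) -> (freed a); heap: [0-26 FREE]
Op 3: b = malloc(5) -> b = 0; heap: [0-4 ALLOC][5-26 FREE]
Op 4: c = malloc(7) -> c = 5; heap: [0-4 ALLOC][5-11 ALLOC][12-26 FREE]
Op 5: free(b) -> (freed b); heap: [0-4 FREE][5-11 ALLOC][12-26 FREE]
Op 6: c = realloc(c, 13) -> c = 5; heap: [0-4 FREE][5-17 ALLOC][18-26 FREE]
Op 7: d = malloc(1) -> d = 0; heap: [0-0 ALLOC][1-4 FREE][5-17 ALLOC][18-26 FREE]
Free blocks: [4 9] total_free=13 largest=9 -> 100*(13-9)/13 = 400/13 ≈ 30.769 -> rounds to 31

Answer: 31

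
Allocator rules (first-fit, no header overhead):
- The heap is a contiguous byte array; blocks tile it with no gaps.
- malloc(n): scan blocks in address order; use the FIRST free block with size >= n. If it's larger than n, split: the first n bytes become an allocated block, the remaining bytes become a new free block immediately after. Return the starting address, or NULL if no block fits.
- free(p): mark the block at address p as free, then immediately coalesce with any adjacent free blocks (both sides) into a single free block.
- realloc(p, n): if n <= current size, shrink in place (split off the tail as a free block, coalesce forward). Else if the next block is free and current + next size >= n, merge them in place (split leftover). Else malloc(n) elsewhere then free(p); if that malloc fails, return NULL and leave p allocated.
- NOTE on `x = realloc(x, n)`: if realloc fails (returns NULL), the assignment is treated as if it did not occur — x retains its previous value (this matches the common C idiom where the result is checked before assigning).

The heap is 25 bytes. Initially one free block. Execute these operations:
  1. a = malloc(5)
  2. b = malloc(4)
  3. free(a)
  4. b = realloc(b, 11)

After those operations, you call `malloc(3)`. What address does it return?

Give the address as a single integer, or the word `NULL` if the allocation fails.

Op 1: a = malloc(5) -> a = 0; heap: [0-4 ALLOC][5-24 FREE]
Op 2: b = malloc(4) -> b = 5; heap: [0-4 ALLOC][5-8 ALLOC][9-24 FREE]
Op 3: free(a) -> (freed a); heap: [0-4 FREE][5-8 ALLOC][9-24 FREE]
Op 4: b = realloc(b, 11) -> b = 5; heap: [0-4 FREE][5-15 ALLOC][16-24 FREE]
malloc(3): first-fit scan over [0-4 FREE][5-15 ALLOC][16-24 FREE] -> 0

Answer: 0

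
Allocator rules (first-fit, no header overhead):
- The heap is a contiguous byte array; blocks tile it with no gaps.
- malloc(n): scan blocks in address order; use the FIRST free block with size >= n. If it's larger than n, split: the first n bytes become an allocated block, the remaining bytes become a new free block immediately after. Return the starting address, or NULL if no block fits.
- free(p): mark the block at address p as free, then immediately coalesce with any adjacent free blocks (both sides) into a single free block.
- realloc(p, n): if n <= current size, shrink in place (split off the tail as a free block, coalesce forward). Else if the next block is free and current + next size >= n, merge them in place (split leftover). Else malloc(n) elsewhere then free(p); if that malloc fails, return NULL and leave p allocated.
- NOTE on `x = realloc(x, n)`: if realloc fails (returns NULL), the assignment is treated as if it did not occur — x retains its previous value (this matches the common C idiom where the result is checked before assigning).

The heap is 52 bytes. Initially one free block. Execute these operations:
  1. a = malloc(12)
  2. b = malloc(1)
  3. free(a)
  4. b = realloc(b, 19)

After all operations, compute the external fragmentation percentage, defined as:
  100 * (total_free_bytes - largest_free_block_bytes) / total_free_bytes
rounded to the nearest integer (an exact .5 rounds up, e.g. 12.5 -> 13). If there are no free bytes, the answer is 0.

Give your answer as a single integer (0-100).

Op 1: a = malloc(12) -> a = 0; heap: [0-11 ALLOC][12-51 FREE]
Op 2: b = malloc(1) -> b = 12; heap: [0-11 ALLOC][12-12 ALLOC][13-51 FREE]
Op 3: free(a) -> (freed a); heap: [0-11 FREE][12-12 ALLOC][13-51 FREE]
Op 4: b = realloc(b, 19) -> b = 12; heap: [0-11 FREE][12-30 ALLOC][31-51 FREE]
Free blocks: [12 21] total_free=33 largest=21 -> 100*(33-21)/33 = 1200/33 ≈ 36.364 -> rounds to 36

Answer: 36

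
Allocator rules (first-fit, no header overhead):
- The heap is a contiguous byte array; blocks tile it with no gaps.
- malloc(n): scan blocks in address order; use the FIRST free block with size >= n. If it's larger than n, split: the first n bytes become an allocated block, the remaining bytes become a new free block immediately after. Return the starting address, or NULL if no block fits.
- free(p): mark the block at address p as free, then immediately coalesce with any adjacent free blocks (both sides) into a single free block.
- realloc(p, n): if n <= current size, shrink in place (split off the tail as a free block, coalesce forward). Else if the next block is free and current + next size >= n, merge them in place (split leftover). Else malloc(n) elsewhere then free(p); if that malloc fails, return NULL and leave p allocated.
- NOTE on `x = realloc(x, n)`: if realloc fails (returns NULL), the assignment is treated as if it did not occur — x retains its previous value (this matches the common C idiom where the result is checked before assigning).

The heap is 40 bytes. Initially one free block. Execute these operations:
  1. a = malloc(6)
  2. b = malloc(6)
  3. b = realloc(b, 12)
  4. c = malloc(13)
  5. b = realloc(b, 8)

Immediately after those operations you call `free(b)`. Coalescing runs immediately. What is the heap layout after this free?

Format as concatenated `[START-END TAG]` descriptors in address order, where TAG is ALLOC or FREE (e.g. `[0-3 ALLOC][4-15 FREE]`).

Answer: [0-5 ALLOC][6-17 FREE][18-30 ALLOC][31-39 FREE]

Derivation:
Op 1: a = malloc(6) -> a = 0; heap: [0-5 ALLOC][6-39 FREE]
Op 2: b = malloc(6) -> b = 6; heap: [0-5 ALLOC][6-11 ALLOC][12-39 FREE]
Op 3: b = realloc(b, 12) -> b = 6; heap: [0-5 ALLOC][6-17 ALLOC][18-39 FREE]
Op 4: c = malloc(13) -> c = 18; heap: [0-5 ALLOC][6-17 ALLOC][18-30 ALLOC][31-39 FREE]
Op 5: b = realloc(b, 8) -> b = 6; heap: [0-5 ALLOC][6-13 ALLOC][14-17 FREE][18-30 ALLOC][31-39 FREE]
free(b): b = 6 -> block [6-13 ALLOC]; mark free, coalesce with adjacent free neighbors -> [0-5 ALLOC][6-17 FREE][18-30 ALLOC][31-39 FREE]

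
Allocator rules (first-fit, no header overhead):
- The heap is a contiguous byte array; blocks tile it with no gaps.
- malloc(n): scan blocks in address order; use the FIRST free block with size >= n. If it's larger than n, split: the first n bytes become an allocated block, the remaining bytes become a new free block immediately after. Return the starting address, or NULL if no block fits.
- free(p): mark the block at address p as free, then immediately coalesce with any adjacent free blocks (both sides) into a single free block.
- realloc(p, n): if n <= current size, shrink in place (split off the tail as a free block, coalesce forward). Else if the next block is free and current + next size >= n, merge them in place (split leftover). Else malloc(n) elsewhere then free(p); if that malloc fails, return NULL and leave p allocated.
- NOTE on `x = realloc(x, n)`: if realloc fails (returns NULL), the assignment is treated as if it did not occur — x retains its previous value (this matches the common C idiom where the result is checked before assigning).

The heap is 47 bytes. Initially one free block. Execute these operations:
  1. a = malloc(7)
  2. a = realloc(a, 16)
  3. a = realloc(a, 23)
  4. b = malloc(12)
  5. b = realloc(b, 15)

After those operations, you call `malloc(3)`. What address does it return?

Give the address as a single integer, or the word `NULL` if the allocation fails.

Op 1: a = malloc(7) -> a = 0; heap: [0-6 ALLOC][7-46 FREE]
Op 2: a = realloc(a, 16) -> a = 0; heap: [0-15 ALLOC][16-46 FREE]
Op 3: a = realloc(a, 23) -> a = 0; heap: [0-22 ALLOC][23-46 FREE]
Op 4: b = malloc(12) -> b = 23; heap: [0-22 ALLOC][23-34 ALLOC][35-46 FREE]
Op 5: b = realloc(b, 15) -> b = 23; heap: [0-22 ALLOC][23-37 ALLOC][38-46 FREE]
malloc(3): first-fit scan over [0-22 ALLOC][23-37 ALLOC][38-46 FREE] -> 38

Answer: 38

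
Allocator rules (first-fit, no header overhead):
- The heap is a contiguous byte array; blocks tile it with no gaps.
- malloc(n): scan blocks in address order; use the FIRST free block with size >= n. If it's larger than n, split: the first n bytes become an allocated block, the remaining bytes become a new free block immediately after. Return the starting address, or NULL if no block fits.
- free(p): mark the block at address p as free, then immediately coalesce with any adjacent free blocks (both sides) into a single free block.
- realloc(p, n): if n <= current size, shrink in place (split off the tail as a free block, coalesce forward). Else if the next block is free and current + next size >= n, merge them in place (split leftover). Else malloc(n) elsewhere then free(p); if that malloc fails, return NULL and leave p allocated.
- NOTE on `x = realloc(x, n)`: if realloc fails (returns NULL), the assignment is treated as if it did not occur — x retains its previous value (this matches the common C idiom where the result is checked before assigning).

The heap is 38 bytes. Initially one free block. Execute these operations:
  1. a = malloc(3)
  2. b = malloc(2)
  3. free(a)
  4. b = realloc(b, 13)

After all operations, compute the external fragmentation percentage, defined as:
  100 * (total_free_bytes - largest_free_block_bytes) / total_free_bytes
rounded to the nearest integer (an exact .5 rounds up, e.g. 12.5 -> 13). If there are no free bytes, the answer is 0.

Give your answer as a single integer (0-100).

Op 1: a = malloc(3) -> a = 0; heap: [0-2 ALLOC][3-37 FREE]
Op 2: b = malloc(2) -> b = 3; heap: [0-2 ALLOC][3-4 ALLOC][5-37 FREE]
Op 3: free(a) -> (freed a); heap: [0-2 FREE][3-4 ALLOC][5-37 FREE]
Op 4: b = realloc(b, 13) -> b = 3; heap: [0-2 FREE][3-15 ALLOC][16-37 FREE]
Free blocks: [3 22] total_free=25 largest=22 -> 100*(25-22)/25 = 300/25 = 12

Answer: 12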